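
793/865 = 793/865 = 0.92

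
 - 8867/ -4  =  8867/4= 2216.75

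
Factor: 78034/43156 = 2^( - 1)*11^1*3547^1*10789^(-1) = 39017/21578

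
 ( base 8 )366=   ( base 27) 93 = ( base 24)A6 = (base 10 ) 246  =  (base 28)8m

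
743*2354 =1749022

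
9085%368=253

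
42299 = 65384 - 23085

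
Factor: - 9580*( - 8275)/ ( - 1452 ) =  - 3^(-1)*5^3* 11^( - 2 ) *331^1 * 479^1 = - 19818625/363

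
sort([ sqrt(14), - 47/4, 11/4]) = [ - 47/4,  11/4 , sqrt(14)]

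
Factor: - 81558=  - 2^1*3^2*23^1*197^1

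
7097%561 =365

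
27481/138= 199 + 19/138 = 199.14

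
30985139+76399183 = 107384322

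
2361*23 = 54303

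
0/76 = 0 =0.00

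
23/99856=23/99856 =0.00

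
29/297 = 29/297 = 0.10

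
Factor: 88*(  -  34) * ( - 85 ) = 2^4*5^1*11^1*17^2 = 254320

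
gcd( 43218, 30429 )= 441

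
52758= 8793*6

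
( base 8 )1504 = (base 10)836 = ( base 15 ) 3ab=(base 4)31010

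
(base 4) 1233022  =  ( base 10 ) 7114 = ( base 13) 3313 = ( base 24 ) C8A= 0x1bca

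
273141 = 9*30349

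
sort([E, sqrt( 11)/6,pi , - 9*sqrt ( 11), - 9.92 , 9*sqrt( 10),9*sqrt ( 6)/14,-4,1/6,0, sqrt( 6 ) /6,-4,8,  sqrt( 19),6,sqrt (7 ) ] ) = [-9*sqrt( 11), - 9.92,-4 ,  -  4 , 0,1/6,sqrt(6) /6, sqrt(11 ) /6, 9*sqrt( 6 ) /14,sqrt( 7), E,pi , sqrt( 19),6,  8, 9*sqrt( 10 )]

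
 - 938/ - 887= 1 + 51/887 = 1.06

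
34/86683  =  2/5099=   0.00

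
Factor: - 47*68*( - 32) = 2^7*17^1*47^1 = 102272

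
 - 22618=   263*( - 86) 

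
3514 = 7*502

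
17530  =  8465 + 9065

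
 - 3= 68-71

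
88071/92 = 957 + 27/92 = 957.29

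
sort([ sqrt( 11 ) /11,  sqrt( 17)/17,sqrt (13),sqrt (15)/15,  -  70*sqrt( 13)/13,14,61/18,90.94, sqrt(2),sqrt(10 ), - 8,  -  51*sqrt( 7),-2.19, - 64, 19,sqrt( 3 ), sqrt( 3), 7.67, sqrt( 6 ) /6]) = [ - 51 * sqrt( 7 ), - 64, - 70*sqrt( 13) /13, - 8, - 2.19,sqrt( 17)/17, sqrt( 15)/15,sqrt( 11)/11, sqrt(6 )/6,sqrt(2 ), sqrt( 3), sqrt ( 3 ),sqrt ( 10), 61/18, sqrt(13 ), 7.67,14,19,  90.94]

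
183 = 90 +93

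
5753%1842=227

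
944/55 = 944/55  =  17.16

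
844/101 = 8 + 36/101 = 8.36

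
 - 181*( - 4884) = 884004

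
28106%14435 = 13671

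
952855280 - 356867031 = 595988249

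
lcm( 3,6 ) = 6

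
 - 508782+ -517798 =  - 1026580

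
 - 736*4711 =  - 3467296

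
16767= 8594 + 8173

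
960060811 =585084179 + 374976632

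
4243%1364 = 151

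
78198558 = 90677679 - 12479121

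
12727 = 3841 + 8886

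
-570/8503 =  - 1 + 7933/8503 = - 0.07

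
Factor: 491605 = 5^1*98321^1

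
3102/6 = 517=517.00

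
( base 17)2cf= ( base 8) 1435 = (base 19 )23i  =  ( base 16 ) 31D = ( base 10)797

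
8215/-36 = -8215/36=-  228.19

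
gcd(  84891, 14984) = 1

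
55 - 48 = 7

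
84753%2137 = 1410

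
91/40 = 91/40 = 2.27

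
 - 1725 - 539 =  - 2264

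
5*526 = 2630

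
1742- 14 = 1728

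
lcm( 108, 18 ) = 108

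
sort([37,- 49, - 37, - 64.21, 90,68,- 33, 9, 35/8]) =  [ - 64.21,  -  49, - 37  , -33,35/8, 9, 37,68, 90 ]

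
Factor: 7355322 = 2^1 * 3^2*13^1*17^1*43^2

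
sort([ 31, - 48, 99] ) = [-48, 31,99]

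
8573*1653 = 14171169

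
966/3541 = 966/3541 = 0.27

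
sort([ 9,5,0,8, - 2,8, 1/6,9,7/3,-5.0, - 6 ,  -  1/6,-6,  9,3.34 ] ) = [ - 6, - 6, - 5.0 , - 2, - 1/6, 0,1/6,7/3,3.34, 5,8 , 8,9,9,9]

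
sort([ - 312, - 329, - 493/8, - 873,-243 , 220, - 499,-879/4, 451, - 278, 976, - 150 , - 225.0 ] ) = [ - 873, - 499, - 329 , - 312  ,  -  278, - 243, - 225.0, - 879/4  , - 150, - 493/8,220,451, 976] 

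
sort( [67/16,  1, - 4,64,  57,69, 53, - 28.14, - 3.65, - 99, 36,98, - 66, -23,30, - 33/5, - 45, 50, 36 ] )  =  [ - 99, - 66, - 45, -28.14, - 23,-33/5, - 4, - 3.65,1, 67/16,30, 36,36, 50,53,57,64,69,98 ] 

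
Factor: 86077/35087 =13^( - 1 ) * 2699^( - 1 )* 86077^1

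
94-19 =75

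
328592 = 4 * 82148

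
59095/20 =11819/4 =2954.75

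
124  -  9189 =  - 9065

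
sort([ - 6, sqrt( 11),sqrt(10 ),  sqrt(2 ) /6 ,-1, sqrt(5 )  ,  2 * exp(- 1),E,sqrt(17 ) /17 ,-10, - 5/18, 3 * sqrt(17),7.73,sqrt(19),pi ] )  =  [ - 10, - 6,  -  1,-5/18,sqrt(2)/6, sqrt(17)/17,2*exp( - 1), sqrt( 5),E, pi,sqrt( 10),sqrt(11) , sqrt ( 19),7.73, 3*sqrt(17) ]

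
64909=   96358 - 31449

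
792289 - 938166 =  -  145877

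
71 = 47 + 24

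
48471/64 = 757+23/64 = 757.36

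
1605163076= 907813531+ 697349545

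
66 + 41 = 107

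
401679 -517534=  - 115855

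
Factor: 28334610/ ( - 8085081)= - 9444870/2695027 = -2^1*3^3*5^1*17^( - 1 )*47^( - 1 ) * 3373^(-1)*34981^1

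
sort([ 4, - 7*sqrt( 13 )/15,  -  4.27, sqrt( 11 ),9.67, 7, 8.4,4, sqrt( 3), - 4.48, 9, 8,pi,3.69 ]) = [ - 4.48, - 4.27,-7*sqrt(13)/15,sqrt( 3),pi,sqrt ( 11), 3.69,4, 4,7,8,8.4, 9, 9.67] 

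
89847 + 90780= 180627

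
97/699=97/699 =0.14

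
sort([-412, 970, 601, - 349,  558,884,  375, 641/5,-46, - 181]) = [- 412, - 349 ,- 181, - 46, 641/5, 375, 558, 601,884,  970 ]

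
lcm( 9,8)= 72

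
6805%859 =792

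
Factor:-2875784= - 2^3*61^1 * 71^1*83^1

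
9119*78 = 711282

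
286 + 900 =1186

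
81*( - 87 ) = -7047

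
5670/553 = 810/79= 10.25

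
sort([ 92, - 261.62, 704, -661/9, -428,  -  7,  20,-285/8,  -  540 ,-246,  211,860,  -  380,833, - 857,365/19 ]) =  [  -  857 ,-540 , - 428,  -  380, - 261.62, - 246 , - 661/9,  -  285/8,-7, 365/19,  20, 92,211,  704,833, 860 ]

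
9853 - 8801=1052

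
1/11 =1/11 =0.09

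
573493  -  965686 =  - 392193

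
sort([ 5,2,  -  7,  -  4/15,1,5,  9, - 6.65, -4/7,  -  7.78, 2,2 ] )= [  -  7.78, - 7, - 6.65, - 4/7,-4/15, 1,  2, 2,2,5, 5,9 ] 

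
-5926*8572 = - 50797672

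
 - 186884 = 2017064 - 2203948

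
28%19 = 9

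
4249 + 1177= 5426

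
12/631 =12/631 = 0.02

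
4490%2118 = 254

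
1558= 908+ 650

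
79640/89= 79640/89=894.83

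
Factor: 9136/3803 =2^4*571^1*3803^( - 1)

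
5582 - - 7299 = 12881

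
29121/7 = 29121/7=4160.14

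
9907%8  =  3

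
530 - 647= - 117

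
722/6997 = 722/6997 = 0.10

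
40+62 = 102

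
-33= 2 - 35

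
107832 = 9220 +98612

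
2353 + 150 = 2503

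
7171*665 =4768715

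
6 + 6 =12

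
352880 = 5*70576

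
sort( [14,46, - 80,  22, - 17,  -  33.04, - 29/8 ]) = [ - 80, - 33.04, - 17,  -  29/8,  14,22,46 ]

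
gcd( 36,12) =12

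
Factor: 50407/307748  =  19/116 = 2^( - 2 )*19^1 * 29^( -1)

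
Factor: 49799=19^1*2621^1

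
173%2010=173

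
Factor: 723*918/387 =73746/43 = 2^1 *3^2*17^1*43^(-1 )*241^1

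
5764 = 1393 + 4371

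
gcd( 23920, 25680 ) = 80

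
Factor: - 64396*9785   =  - 630114860 = - 2^2*5^1*17^1*19^1*103^1*947^1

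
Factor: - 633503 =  - 13^1*48731^1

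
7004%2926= 1152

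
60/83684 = 15/20921 = 0.00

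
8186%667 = 182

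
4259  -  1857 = 2402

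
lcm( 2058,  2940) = 20580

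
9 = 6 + 3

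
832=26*32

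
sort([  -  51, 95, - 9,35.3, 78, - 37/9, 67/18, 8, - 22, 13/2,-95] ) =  [ - 95,  -  51, -22, - 9, - 37/9,  67/18,13/2 , 8, 35.3, 78,95] 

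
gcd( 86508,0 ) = 86508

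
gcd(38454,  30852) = 6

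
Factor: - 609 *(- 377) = 3^1*7^1*13^1*29^2 = 229593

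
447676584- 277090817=170585767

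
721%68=41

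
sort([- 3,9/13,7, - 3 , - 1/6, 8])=[ - 3, - 3,- 1/6,9/13,7,  8] 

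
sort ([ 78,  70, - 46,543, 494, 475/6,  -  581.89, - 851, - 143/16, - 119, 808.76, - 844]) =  [ - 851, - 844,  -  581.89, - 119 , - 46, - 143/16, 70, 78, 475/6, 494,543, 808.76]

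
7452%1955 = 1587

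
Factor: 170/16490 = 97^( - 1) = 1/97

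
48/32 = 1+1/2 = 1.50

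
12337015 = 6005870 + 6331145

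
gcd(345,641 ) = 1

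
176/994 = 88/497 = 0.18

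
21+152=173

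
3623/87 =41 + 56/87 = 41.64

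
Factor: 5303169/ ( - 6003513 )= -589241/667057 = - 647^( - 1)*1031^(- 1 )*589241^1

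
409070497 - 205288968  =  203781529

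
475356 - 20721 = 454635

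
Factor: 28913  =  29^1*997^1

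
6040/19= 6040/19 = 317.89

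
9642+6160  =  15802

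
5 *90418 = 452090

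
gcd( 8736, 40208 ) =112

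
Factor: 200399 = 23^1*8713^1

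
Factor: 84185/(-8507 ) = -5^1*47^(-1 )*113^1*149^1*181^(-1 ) 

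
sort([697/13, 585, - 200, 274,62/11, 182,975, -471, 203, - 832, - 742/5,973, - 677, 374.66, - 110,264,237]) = [ - 832, - 677, - 471, - 200,-742/5, -110,62/11 , 697/13, 182, 203, 237, 264,274,374.66,  585,  973,975]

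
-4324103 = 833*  ( - 5191 )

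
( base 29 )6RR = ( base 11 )4444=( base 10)5856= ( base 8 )13340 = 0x16e0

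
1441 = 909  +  532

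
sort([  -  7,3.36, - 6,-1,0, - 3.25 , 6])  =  [ - 7, - 6 , - 3.25, - 1, 0, 3.36,6 ] 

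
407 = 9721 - 9314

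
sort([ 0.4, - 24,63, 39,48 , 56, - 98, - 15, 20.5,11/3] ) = [-98, - 24, - 15, 0.4, 11/3,20.5,39, 48 , 56,63]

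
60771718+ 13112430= 73884148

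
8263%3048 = 2167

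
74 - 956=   -  882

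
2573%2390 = 183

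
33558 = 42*799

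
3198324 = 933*3428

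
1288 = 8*161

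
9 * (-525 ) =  - 4725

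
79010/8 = 9876 + 1/4 = 9876.25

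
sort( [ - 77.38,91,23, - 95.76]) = [ - 95.76, - 77.38,23,91 ] 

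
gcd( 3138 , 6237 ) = 3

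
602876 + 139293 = 742169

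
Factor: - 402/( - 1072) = 3/8 = 2^( - 3 ) * 3^1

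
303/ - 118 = - 303/118 = -  2.57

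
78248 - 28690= 49558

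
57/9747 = 1/171   =  0.01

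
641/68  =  9+29/68 = 9.43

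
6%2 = 0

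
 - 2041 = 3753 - 5794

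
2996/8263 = 2996/8263 = 0.36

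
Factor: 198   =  2^1*3^2*11^1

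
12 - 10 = 2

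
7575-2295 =5280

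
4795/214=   22 + 87/214= 22.41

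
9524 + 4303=13827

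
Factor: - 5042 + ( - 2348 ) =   -  7390 = - 2^1*5^1*739^1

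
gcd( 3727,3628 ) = 1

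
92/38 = 2 + 8/19 = 2.42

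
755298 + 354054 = 1109352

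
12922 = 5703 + 7219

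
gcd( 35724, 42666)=78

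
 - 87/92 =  - 1 + 5/92  =  - 0.95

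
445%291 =154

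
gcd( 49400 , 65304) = 8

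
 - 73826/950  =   - 78 + 137/475 = - 77.71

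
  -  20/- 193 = 20/193 = 0.10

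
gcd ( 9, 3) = 3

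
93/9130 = 93/9130 = 0.01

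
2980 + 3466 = 6446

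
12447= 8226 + 4221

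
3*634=1902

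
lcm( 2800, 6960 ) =243600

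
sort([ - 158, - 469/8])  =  [ - 158, - 469/8]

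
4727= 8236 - 3509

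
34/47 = 34/47 =0.72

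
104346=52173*2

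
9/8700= 3/2900=0.00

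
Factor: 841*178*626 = 2^2*29^2 * 89^1*313^1=93710948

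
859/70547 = 859/70547 = 0.01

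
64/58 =32/29 = 1.10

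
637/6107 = 637/6107=0.10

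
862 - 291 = 571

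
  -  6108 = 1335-7443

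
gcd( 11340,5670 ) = 5670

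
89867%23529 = 19280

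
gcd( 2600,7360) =40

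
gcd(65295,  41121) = 9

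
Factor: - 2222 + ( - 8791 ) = - 11013 = - 3^1*3671^1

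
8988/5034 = 1+659/839 = 1.79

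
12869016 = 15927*808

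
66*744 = 49104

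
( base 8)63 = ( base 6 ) 123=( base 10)51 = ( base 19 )2D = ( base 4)303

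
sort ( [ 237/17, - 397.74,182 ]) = [  -  397.74, 237/17, 182]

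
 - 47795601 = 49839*( - 959 ) 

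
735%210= 105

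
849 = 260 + 589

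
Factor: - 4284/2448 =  -2^(-2) * 7^1 = -  7/4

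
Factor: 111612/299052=3^( - 3 )*13^(-1 )*131^1  =  131/351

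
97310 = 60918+36392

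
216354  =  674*321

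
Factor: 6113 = 6113^1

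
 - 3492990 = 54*( - 64685 ) 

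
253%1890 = 253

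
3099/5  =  3099/5=   619.80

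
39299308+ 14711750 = 54011058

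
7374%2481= 2412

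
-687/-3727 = 687/3727 = 0.18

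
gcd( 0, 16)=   16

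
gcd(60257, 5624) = 1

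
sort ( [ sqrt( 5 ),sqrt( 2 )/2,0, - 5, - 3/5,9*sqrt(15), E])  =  [  -  5,- 3/5,0 , sqrt ( 2)/2 , sqrt( 5),E,9 * sqrt(15 )]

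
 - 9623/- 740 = 9623/740 = 13.00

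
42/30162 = 7/5027 = 0.00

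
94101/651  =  144 + 17/31 =144.55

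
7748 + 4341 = 12089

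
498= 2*249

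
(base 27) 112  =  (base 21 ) 1F2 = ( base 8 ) 1366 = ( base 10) 758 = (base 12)532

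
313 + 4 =317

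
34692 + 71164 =105856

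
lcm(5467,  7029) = 49203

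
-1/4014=-1 + 4013/4014  =  - 0.00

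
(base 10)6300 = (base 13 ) 2b38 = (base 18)1180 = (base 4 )1202130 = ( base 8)14234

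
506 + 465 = 971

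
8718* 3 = 26154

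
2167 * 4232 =9170744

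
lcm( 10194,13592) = 40776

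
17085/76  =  17085/76 =224.80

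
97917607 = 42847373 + 55070234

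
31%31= 0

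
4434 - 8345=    - 3911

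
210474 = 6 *35079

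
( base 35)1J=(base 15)39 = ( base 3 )2000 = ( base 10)54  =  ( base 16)36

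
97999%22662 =7351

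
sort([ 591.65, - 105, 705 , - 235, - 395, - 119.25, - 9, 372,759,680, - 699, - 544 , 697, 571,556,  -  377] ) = [ - 699, - 544, - 395, - 377, - 235, - 119.25, - 105 , - 9, 372,556,  571 , 591.65 , 680,  697, 705, 759] 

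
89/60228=89/60228 = 0.00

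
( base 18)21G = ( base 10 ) 682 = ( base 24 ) 14A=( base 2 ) 1010101010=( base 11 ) 570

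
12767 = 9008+3759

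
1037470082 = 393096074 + 644374008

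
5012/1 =5012= 5012.00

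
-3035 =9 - 3044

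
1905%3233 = 1905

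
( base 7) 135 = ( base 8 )113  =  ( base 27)2l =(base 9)83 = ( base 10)75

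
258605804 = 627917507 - 369311703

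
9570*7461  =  71401770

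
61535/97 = 634 + 37/97  =  634.38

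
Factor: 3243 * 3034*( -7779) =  - 2^1*3^2*23^1*37^1*41^1*47^1*2593^1   =  - 76539619098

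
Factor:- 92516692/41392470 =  - 46258346/20696235  =  -2^1*3^( - 1 ) * 5^( - 1)*7^( - 1)*53^( - 1)*71^1*199^1*1637^1*3719^( -1 )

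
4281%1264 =489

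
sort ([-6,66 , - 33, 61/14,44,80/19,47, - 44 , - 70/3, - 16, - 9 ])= [ - 44, - 33, - 70/3, -16, - 9, - 6,80/19,  61/14, 44,47, 66 ] 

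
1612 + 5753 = 7365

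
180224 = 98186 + 82038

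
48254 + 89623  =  137877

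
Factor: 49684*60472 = 2^5*7559^1*12421^1 = 3004490848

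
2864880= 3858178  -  993298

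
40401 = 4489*9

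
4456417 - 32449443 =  - 27993026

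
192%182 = 10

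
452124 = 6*75354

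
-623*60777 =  - 37864071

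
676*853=576628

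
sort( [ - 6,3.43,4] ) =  [  -  6, 3.43,  4] 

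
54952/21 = 54952/21 =2616.76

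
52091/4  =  13022 + 3/4 = 13022.75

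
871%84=31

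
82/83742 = 41/41871 = 0.00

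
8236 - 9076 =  - 840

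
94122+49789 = 143911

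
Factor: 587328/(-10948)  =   - 912/17= -2^4* 3^1*17^( - 1 )*19^1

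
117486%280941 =117486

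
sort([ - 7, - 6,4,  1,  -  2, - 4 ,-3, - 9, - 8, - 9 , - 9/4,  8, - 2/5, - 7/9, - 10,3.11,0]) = [ - 10,-9, - 9, - 8, - 7, - 6,  -  4,-3,-9/4, - 2, - 7/9,  -  2/5, 0, 1, 3.11, 4,8]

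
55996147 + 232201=56228348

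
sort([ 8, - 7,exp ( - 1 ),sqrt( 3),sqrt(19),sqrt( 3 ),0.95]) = [ -7,  exp( - 1),0.95,sqrt( 3 ),sqrt(3) , sqrt(19 ),8] 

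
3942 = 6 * 657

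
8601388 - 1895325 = 6706063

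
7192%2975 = 1242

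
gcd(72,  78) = 6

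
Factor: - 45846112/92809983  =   - 2^5*3^ ( - 1 ) * 7^( - 1)*13^1*191^1 * 577^1*587^( - 1) *7529^( - 1 ) 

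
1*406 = 406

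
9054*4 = 36216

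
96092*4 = 384368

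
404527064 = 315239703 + 89287361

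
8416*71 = 597536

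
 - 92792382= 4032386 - 96824768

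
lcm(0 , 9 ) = 0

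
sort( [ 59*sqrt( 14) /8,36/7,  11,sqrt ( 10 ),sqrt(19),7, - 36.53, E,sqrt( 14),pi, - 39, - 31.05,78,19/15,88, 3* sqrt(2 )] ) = [- 39,-36.53 , - 31.05, 19/15,E, pi, sqrt( 10 ) , sqrt(14),3*sqrt(2 ),sqrt(19),36/7,7, 11,59 * sqrt (14 ) /8,78,88] 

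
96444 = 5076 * 19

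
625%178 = 91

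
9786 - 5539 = 4247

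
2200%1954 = 246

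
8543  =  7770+773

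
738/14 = 369/7= 52.71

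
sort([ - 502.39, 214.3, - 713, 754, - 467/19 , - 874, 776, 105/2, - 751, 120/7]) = [ - 874, - 751, - 713, - 502.39,- 467/19, 120/7, 105/2, 214.3, 754, 776]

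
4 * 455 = 1820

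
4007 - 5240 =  - 1233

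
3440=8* 430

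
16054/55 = 291 + 49/55 = 291.89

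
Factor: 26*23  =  598 = 2^1 *13^1*23^1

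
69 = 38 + 31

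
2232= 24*93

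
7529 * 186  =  1400394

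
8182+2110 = 10292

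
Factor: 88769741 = 88769741^1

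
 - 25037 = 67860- 92897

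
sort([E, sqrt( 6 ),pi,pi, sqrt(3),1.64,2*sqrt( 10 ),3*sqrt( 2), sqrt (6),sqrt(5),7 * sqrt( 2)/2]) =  [1.64, sqrt( 3),sqrt(5 ),sqrt (6),sqrt(6),  E,pi,pi,  3*sqrt( 2 ),7*sqrt( 2)/2,2*sqrt (10 )]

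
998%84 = 74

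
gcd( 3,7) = 1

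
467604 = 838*558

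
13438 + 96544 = 109982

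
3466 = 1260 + 2206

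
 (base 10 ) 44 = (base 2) 101100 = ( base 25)1j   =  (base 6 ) 112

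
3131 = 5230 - 2099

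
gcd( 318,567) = 3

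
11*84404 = 928444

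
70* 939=65730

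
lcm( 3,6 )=6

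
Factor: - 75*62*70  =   - 325500 = - 2^2*3^1*5^3*7^1*31^1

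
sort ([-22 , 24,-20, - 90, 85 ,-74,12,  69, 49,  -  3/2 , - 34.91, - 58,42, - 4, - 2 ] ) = [ - 90, - 74, - 58, - 34.91,-22, - 20, - 4, - 2, - 3/2, 12,  24,42, 49, 69, 85] 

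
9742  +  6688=16430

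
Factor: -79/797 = -79^1*797^(-1)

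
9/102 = 3/34 = 0.09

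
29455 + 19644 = 49099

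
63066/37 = 1704 + 18/37  =  1704.49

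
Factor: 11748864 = 2^9 * 3^1* 7649^1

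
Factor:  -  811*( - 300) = 243300 = 2^2*3^1*5^2* 811^1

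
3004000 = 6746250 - 3742250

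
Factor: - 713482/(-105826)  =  11^1*41^1*113^1 * 7559^(- 1) = 50963/7559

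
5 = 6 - 1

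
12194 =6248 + 5946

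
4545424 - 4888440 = - 343016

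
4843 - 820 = 4023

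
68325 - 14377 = 53948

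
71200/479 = 148 + 308/479 = 148.64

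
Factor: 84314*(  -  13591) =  - 2^1*13591^1*42157^1  =  -  1145911574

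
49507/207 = 49507/207 = 239.16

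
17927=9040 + 8887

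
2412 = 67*36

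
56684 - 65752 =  - 9068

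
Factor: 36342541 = 251^1*144791^1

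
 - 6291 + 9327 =3036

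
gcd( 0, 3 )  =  3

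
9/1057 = 9/1057 = 0.01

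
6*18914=113484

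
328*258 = 84624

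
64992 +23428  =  88420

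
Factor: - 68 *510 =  - 34680  =  -2^3*3^1*5^1*17^2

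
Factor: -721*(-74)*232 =12378128 = 2^4 * 7^1*29^1*37^1*103^1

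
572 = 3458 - 2886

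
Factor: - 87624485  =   - 5^1*13^1 * 19^1*70951^1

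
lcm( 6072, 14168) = 42504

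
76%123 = 76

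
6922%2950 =1022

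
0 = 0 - 0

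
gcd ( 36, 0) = 36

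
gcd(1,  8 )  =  1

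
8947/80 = 111 + 67/80=111.84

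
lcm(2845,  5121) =25605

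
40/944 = 5/118 = 0.04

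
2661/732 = 3 + 155/244 = 3.64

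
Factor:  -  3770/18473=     -  10/49 = -  2^1*5^1*7^( - 2) 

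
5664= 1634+4030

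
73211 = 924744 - 851533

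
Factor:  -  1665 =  - 3^2*5^1*37^1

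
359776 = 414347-54571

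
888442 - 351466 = 536976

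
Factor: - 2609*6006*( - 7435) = 2^1*3^1*5^1*7^1*11^1 * 13^1*1487^1*2609^1=116503877490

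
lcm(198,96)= 3168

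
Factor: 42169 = 42169^1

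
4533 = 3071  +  1462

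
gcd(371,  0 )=371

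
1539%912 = 627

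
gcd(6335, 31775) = 5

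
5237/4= 1309+1/4 = 1309.25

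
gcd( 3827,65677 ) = 1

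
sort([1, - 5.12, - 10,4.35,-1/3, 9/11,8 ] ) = [ - 10,-5.12, - 1/3,9/11,1,4.35,8] 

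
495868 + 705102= 1200970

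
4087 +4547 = 8634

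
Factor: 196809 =3^1 * 17^2*227^1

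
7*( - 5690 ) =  - 39830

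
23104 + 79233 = 102337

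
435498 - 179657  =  255841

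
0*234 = 0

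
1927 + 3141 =5068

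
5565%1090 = 115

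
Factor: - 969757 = -969757^1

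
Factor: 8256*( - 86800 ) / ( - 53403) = 2^10*5^2 * 31^1*43^1*2543^( - 1 ) =34124800/2543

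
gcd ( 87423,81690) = 21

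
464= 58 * 8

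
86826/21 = 28942/7= 4134.57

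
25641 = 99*259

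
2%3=2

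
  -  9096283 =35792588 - 44888871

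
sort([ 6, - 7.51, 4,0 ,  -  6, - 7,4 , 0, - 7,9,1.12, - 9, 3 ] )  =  [ - 9, - 7.51, - 7, - 7, - 6,0,0,1.12,3, 4,4, 6,9 ] 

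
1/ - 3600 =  - 1/3600=- 0.00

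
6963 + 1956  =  8919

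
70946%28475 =13996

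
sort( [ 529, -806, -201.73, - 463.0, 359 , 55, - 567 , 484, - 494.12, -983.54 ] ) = [-983.54,-806, - 567,-494.12, -463.0 ,  -  201.73, 55 , 359, 484, 529]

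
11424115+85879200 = 97303315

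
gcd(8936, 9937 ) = 1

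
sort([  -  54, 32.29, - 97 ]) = [ - 97,-54 , 32.29]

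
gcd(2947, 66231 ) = 1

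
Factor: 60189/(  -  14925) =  - 20063/4975 = - 5^(-2 )*199^( - 1 )*20063^1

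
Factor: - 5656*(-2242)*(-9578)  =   - 121456242656 = -2^5*7^1*19^1*59^1 * 101^1*4789^1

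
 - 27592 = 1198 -28790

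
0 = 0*235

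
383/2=383/2=191.50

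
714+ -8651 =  - 7937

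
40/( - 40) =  - 1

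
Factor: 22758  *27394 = 2^2* 3^1*3793^1*13697^1= 623432652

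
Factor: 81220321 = 7^1*13^1*892531^1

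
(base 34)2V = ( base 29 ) 3C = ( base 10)99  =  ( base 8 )143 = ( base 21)4F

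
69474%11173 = 2436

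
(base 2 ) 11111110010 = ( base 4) 133302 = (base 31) 23J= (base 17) 70B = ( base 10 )2034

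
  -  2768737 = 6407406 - 9176143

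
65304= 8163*8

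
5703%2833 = 37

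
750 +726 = 1476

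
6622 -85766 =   -  79144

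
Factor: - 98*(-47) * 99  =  2^1*3^2*7^2*11^1*47^1 = 455994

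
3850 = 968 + 2882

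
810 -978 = -168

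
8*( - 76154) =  - 609232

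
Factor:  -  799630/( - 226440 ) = 2^ ( - 2 )*3^( - 2)*13^1*17^( - 1)*37^( - 1 )*6151^1  =  79963/22644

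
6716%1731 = 1523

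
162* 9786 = 1585332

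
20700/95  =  217 + 17/19 = 217.89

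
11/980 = 11/980 = 0.01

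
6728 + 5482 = 12210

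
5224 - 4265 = 959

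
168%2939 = 168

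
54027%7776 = 7371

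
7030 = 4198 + 2832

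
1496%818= 678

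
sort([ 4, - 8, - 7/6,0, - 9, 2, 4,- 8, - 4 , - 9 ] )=[ - 9, - 9, - 8, - 8 , - 4,-7/6,  0, 2 , 4, 4] 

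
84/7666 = 42/3833 = 0.01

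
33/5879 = 33/5879 = 0.01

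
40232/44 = 914 + 4/11  =  914.36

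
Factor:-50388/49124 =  - 3^1*13^1*17^1 *19^1*12281^( - 1 ) = - 12597/12281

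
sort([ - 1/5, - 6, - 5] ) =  [-6, - 5, - 1/5]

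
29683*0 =0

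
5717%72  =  29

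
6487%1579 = 171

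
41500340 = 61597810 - 20097470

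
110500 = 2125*52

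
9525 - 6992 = 2533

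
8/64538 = 4/32269 = 0.00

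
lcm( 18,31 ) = 558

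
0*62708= 0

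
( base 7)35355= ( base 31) 9em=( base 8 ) 21621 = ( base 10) 9105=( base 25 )EE5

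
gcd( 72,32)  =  8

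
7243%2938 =1367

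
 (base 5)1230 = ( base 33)5p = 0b10111110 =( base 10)190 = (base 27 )71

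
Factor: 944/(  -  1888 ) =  - 1/2=- 2^( - 1 )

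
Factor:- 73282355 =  - 5^1 *163^1 * 89917^1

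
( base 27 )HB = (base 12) 332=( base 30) fk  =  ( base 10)470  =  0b111010110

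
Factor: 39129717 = 3^1*11^1*1185749^1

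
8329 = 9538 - 1209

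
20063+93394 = 113457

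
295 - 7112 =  - 6817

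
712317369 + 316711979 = 1029029348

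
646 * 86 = 55556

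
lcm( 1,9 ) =9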